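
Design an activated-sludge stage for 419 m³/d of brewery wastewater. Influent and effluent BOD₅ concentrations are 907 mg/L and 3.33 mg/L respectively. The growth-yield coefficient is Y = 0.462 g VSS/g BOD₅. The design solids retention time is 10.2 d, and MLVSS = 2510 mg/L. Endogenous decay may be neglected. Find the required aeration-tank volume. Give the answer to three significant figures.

V ≈ 711 m³

With k_d = 0 the design equation reduces to V = Y Q (S₀−S) θ_c / X = 0.462 × 419 × (907 − 3.33) × 10.2 / 2510 = 710.9 m³.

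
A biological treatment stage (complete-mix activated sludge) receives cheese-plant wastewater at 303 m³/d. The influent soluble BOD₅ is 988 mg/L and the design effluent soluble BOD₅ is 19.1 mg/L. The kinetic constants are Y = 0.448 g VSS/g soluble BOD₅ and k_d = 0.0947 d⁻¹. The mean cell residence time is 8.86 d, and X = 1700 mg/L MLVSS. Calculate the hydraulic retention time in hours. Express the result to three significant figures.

τ ≈ 29.5 h

Rearranging the biomass balance for a CMAS with decay, V = Y·Q·ΔS·θ_c / [X·(1+k_d θ_c)] = 0.448 × 303 × (988 − 19.1) × 8.86 / [1700 × (1 + 0.0947 × 8.86)] = 1.17×10^6 / 3126 = 372.7 m³.
Hydraulic retention time τ = V/Q = 372.7 / 303 = 1.230 d = 29.52 h.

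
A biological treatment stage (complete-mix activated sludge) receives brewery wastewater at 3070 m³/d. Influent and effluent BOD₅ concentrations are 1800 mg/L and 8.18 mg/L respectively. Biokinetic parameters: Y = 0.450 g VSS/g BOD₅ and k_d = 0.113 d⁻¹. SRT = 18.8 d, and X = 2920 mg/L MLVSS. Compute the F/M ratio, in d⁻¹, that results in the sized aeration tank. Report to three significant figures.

From the SRT design equation V = Y Q (S₀−S) θ_c / [X (1 + k_d θ_c)] = 0.450 × 3070 × (1800 − 8.18) × 18.8 / [2920 × (1 + 0.113 × 18.8)] = 4.65×10^7 / 9123 = 5101 m³.
F/M = applied load / biomass = Q·S₀/(V·X) = 3070 × 1800 / (5101 × 2920) = 0.3710 d⁻¹.

F/M ≈ 0.371 d⁻¹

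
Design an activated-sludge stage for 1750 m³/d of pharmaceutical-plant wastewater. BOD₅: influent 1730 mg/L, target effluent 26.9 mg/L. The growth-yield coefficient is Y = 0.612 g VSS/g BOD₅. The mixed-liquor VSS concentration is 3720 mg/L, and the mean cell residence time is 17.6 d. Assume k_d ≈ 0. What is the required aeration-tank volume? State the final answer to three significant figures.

With k_d = 0 the design equation reduces to V = Y Q (S₀−S) θ_c / X = 0.612 × 1750 × (1730 − 26.9) × 17.6 / 3720 = 8630 m³.

V ≈ 8630 m³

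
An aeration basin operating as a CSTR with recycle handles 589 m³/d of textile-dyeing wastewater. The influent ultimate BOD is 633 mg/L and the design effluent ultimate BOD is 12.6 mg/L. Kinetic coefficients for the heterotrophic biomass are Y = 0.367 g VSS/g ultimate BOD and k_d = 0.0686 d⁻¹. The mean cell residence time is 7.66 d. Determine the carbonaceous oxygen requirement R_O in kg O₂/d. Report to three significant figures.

R_O ≈ 241 kg O₂/d

Y_obs = Y / (1 + k_d θ_c) = 0.367 / (1 + 0.0686 × 7.66) = 0.367 / 1.525 = 0.2406.
Q·(S₀ − S) = 589 × (633 − 12.6) × 10⁻³ = 365.4 kg/d removed.
Biomass synthesised: P_X = Y_obs × 365.4 = 87.91 kg VSS/d.
Carbonaceous O₂ demand = substrate oxidised − cell-mass equivalent = 365.4 − 1.42 × 87.91 = 240.6 kg O₂/d.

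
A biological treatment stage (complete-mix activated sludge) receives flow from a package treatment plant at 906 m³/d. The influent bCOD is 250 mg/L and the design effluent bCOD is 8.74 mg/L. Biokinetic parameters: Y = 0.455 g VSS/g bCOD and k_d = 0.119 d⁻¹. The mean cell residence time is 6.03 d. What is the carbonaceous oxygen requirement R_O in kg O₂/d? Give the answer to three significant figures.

Correct the yield for decay: Y_obs = Y/(1 + k_d θ_c) = 0.455 / (1 + 0.119 × 6.03) = 0.455 / 1.718 = 0.2649.
ΔS = 250 − 8.74 = 241.3 mg/L, so the substrate removal rate is 906 × 241.3/1000 = 218.6 kg bCOD/d.
Biomass synthesised: P_X = Y_obs × 218.6 = 57.90 kg VSS/d.
Carbonaceous O₂ demand = substrate oxidised − cell-mass equivalent = 218.6 − 1.42 × 57.90 = 136.4 kg O₂/d.

R_O ≈ 136 kg O₂/d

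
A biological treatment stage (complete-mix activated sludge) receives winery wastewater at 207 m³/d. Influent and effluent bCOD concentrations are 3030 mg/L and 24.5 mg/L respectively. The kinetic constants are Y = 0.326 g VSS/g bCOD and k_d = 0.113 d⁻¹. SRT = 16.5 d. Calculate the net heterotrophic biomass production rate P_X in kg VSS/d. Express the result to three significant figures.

P_X ≈ 70.8 kg VSS/d

Correct the yield for decay: Y_obs = Y/(1 + k_d θ_c) = 0.326 / (1 + 0.113 × 16.5) = 0.326 / 2.865 = 0.1138.
ΔS = 3030 − 24.5 = 3006 mg/L, so the substrate removal rate is 207 × 3006/1000 = 622.1 kg bCOD/d.
Net biomass production P_X = Y_obs × Q·(S₀ − S) = 0.1138 × 622.1 = 70.80 kg VSS/d.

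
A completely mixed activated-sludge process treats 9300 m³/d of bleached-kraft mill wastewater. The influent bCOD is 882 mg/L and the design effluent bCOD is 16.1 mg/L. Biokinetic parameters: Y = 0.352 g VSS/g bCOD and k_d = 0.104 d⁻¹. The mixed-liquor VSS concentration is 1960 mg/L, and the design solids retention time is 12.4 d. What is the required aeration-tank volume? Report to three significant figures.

V ≈ 7830 m³

From the SRT design equation V = Y Q (S₀−S) θ_c / [X (1 + k_d θ_c)] = 0.352 × 9300 × (882 − 16.1) × 12.4 / [1960 × (1 + 0.104 × 12.4)] = 3.51×10^7 / 4488 = 7832 m³.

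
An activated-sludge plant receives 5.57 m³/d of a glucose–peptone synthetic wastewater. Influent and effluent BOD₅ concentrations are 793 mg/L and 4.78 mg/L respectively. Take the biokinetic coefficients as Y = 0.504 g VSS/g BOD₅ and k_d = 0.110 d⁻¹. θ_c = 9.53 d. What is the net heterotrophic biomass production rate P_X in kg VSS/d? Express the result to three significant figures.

Observed yield with endogenous decay: Y_obs = Y / (1 + k_d·θ_c) = 0.504 / (1 + 0.110 × 9.53) = 0.504 / 2.048 = 0.2461 g VSS/g BOD₅.
Substrate removed = Q·(S₀ − S) = 5.57 m³/d × (793 − 4.78) g/m³ = 4.39×10^3 g/d = 4.390 kg/d.
P_X = Y_obs · Q(S₀ − S) = 0.2461 × 4.390 = 1.080 kg VSS/d.

P_X ≈ 1.08 kg VSS/d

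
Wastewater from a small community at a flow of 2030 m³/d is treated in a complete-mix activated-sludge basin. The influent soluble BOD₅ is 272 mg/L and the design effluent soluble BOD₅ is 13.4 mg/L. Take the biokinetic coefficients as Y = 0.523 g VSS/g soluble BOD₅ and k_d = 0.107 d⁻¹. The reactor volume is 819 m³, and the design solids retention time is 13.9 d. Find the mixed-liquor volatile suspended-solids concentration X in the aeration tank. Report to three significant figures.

From V·X·(1 + k_d·θ_c) = Y·Q·(S₀ − S)·θ_c: X = 0.523 × 2030 × (272 − 13.4) × 13.9 / [819 × (1 + 0.107 × 13.9)] = 1873 mg/L.

X ≈ 1870 mg/L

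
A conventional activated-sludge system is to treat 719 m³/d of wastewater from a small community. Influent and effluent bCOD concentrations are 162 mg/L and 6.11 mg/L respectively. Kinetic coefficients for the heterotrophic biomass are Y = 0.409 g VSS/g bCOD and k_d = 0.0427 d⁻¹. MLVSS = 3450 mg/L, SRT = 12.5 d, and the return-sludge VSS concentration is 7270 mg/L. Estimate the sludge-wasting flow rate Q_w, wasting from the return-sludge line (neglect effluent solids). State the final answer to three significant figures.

Q_w ≈ 4.11 m³/d

From the SRT design equation V = Y Q (S₀−S) θ_c / [X (1 + k_d θ_c)] = 0.409 × 719 × (162 − 6.11) × 12.5 / [3450 × (1 + 0.0427 × 12.5)] = 5.73×10^5 / 5291 = 108.3 m³.
Wasting from the return line (neglecting effluent solids): Q_w = V·X / (θ_c·X_r) = 108.3 × 3450 / (12.5 × 7270) = 4.111 m³/d.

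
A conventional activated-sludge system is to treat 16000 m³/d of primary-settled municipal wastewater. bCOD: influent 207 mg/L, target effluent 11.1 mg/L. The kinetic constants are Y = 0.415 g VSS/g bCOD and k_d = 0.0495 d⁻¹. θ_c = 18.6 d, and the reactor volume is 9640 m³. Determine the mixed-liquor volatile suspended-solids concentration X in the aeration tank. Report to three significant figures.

X ≈ 1310 mg/L

From V·X·(1 + k_d·θ_c) = Y·Q·(S₀ − S)·θ_c: X = 0.415 × 16000 × (207 − 11.1) × 18.6 / [9640 × (1 + 0.0495 × 18.6)] = 1307 mg/L.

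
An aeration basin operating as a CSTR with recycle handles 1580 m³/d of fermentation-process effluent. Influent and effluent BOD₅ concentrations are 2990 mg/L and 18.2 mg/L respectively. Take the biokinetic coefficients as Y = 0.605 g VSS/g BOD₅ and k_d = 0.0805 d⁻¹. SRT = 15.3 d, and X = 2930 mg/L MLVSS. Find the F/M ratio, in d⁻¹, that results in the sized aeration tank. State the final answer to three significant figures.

F/M ≈ 0.243 d⁻¹

Steady-state biomass mass balance: V·X·(1 + k_d·θ_c) = Y·Q·(S₀ − S)·θ_c, so V = 0.605 × 1580 × (2990 − 18.2) × 15.3 / [2930 × (1 + 0.0805 × 15.3)] = 4.35×10^7 / 6539 = 6647 m³.
F/M = Q·S₀ / (V·X) = 1580 × 2990 / (6647 × 2930) = 0.2426 g BOD₅·(g VSS·d)⁻¹.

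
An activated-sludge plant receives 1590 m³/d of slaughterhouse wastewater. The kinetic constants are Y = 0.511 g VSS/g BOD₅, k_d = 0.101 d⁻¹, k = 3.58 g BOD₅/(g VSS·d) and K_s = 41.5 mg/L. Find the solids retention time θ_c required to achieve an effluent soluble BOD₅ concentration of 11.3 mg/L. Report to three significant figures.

θ_c ≈ 3.44 d

At the target effluent, Y k S/(K_s+S) = 0.511×3.58×11.3/52.80 = 0.3915 d⁻¹.
Then 1/θ_c = μ − k_d = 0.3915 − 0.101 = 0.2905 d⁻¹, giving θ_c = 3.442 d.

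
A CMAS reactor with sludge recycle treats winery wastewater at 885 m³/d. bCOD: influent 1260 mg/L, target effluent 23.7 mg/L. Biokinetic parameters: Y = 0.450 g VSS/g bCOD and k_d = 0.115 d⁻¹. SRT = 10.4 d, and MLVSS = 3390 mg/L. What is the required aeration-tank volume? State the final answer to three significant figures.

Steady-state biomass mass balance: V·X·(1 + k_d·θ_c) = Y·Q·(S₀ − S)·θ_c, so V = 0.450 × 885 × (1260 − 23.7) × 10.4 / [3390 × (1 + 0.115 × 10.4)] = 5.12×10^6 / 7444 = 687.8 m³.

V ≈ 688 m³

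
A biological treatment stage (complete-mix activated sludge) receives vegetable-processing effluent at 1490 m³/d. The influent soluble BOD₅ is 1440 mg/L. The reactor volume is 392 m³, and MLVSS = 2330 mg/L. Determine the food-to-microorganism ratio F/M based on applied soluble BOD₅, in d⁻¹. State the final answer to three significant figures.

F/M = applied load / biomass = Q·S₀/(V·X) = 1490 × 1440 / (392.0 × 2330) = 2.349 d⁻¹.

F/M ≈ 2.35 d⁻¹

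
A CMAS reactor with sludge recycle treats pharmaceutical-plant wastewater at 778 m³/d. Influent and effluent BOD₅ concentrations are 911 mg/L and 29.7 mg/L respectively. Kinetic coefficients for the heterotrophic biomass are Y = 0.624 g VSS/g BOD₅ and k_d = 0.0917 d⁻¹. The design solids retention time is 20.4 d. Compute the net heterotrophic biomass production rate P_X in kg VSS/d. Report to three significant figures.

P_X ≈ 149 kg VSS/d

Observed yield with endogenous decay: Y_obs = Y / (1 + k_d·θ_c) = 0.624 / (1 + 0.0917 × 20.4) = 0.624 / 2.871 = 0.2174 g VSS/g BOD₅.
ΔS = 911 − 29.7 = 881.3 mg/L, so the substrate removal rate is 778 × 881.3/1000 = 685.7 kg BOD₅/d.
P_X = Y_obs · Q(S₀ − S) = 0.2174 × 685.7 = 149.0 kg VSS/d.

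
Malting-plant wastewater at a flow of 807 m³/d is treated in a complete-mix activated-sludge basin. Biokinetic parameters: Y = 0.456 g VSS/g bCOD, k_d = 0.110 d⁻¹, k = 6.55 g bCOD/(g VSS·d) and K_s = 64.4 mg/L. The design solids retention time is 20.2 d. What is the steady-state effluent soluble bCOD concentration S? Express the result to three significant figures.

Effluent substrate depends only on kinetics and SRT: S = K_s(1 + k_d θ_c) / [θ_c(Yk − k_d) − 1] = 64.4 × (1 + 0.110 × 20.2) / [20.2 × (0.456 × 6.55 − 0.110) − 1] = 207.5 / 57.11 = 3.633 mg/L.

S ≈ 3.63 mg/L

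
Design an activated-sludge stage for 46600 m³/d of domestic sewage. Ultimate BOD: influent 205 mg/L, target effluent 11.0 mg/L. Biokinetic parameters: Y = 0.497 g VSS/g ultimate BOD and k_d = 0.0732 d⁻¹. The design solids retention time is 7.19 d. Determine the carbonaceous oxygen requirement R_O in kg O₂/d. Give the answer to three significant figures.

The observed yield is Y_obs = Y/(1 + k_d·θ_c) = 0.497 / (1 + 0.0732 × 7.19) = 0.497 / 1.526 = 0.3256 g VSS per g ultimate BOD removed.
ΔS = 205 − 11.0 = 194.0 mg/L, so the substrate removal rate is 46600 × 194.0/1000 = 9040 kg ultimate BOD/d.
Net sludge production P_X = 0.3256 × 9040 = 2944 kg VSS/d.
R_O = Q·(S₀ − S) − 1.42·P_X = 9040 − 1.42 × 2944 = 4860 kg O₂/d.

R_O ≈ 4860 kg O₂/d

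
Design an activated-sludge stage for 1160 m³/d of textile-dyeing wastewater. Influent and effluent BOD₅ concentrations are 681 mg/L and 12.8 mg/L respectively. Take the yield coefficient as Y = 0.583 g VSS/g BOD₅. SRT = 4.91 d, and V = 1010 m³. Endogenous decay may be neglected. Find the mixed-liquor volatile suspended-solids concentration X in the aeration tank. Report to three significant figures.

X ≈ 2200 mg/L

X = Y·Q·ΔS·θ_c / V = 0.583 × 1160 × (681 − 12.8) × 4.91 / 1010 = 2197 mg/L.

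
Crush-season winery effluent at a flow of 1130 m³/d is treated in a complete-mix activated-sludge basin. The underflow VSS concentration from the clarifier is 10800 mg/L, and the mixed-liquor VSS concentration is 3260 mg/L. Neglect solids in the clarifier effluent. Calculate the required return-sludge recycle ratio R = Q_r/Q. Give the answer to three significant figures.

R ≈ 0.432

R = Q_r/Q = X/(X_r − X) = 3260 / (10800 − 3260) = 0.4324.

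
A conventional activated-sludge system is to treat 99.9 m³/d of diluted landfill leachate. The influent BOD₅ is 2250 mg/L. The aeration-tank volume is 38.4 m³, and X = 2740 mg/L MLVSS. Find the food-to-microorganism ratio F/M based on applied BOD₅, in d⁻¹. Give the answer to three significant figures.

F/M ≈ 2.14 d⁻¹

F/M = applied load / biomass = Q·S₀/(V·X) = 99.9 × 2250 / (38.40 × 2740) = 2.136 d⁻¹.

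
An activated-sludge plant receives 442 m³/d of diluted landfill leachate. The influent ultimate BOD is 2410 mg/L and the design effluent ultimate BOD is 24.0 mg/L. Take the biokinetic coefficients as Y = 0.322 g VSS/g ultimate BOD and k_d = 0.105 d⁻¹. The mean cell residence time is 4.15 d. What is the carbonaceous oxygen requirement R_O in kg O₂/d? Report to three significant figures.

R_O ≈ 719 kg O₂/d

Correct the yield for decay: Y_obs = Y/(1 + k_d θ_c) = 0.322 / (1 + 0.105 × 4.15) = 0.322 / 1.436 = 0.2243.
Mass of ultimate BOD removed per day: Q(S₀ − S) = 442 × 2386 g/m³ = 1055 kg/d.
Biomass synthesised: P_X = Y_obs × 1055 = 236.5 kg VSS/d.
R_O = Q·(S₀ − S) − 1.42·P_X = 1055 − 1.42 × 236.5 = 718.8 kg O₂/d.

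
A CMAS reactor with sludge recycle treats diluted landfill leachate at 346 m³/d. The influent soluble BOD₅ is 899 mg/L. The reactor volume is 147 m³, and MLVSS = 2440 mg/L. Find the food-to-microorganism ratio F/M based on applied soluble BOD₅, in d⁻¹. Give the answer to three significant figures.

F/M ≈ 0.867 d⁻¹

Food-to-microorganism ratio F/M = Q S₀ / (V X) = 346 × 899 / (147.0 × 2440) = 0.8672 d⁻¹.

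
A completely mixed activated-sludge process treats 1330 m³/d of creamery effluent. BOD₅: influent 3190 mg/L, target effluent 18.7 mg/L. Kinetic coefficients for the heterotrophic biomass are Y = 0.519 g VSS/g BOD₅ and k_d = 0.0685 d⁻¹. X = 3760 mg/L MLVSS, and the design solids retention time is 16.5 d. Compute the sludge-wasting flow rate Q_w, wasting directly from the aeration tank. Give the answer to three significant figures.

Q_w ≈ 273 m³/d

From the SRT design equation V = Y Q (S₀−S) θ_c / [X (1 + k_d θ_c)] = 0.519 × 1330 × (3190 − 18.7) × 16.5 / [3760 × (1 + 0.0685 × 16.5)] = 3.61×10^7 / 8010 = 4509 m³.
With mixed-liquor wasting, θ_c = V/Q_w, so Q_w = V/θ_c = 4509/16.5 = 273.3 m³/d.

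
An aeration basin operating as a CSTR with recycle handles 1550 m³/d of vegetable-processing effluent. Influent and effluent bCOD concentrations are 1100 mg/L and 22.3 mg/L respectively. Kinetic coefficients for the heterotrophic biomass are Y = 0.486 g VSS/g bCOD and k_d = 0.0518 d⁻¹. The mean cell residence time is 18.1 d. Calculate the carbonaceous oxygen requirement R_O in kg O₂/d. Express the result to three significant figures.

The observed yield is Y_obs = Y/(1 + k_d·θ_c) = 0.486 / (1 + 0.0518 × 18.1) = 0.486 / 1.938 = 0.2508 g VSS per g bCOD removed.
Q·(S₀ − S) = 1550 × (1100 − 22.3) × 10⁻³ = 1670 kg/d removed.
Biomass synthesised: P_X = Y_obs × 1670 = 419.0 kg VSS/d.
R_O = Q·(S₀ − S) − 1.42·P_X = 1670 − 1.42 × 419.0 = 1075 kg O₂/d.

R_O ≈ 1080 kg O₂/d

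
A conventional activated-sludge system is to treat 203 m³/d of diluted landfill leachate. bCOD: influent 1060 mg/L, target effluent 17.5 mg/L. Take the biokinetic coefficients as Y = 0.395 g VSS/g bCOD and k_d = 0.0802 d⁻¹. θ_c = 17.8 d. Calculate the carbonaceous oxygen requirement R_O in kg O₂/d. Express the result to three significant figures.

R_O ≈ 163 kg O₂/d

Observed yield with endogenous decay: Y_obs = Y / (1 + k_d·θ_c) = 0.395 / (1 + 0.0802 × 17.8) = 0.395 / 2.428 = 0.1627 g VSS/g bCOD.
Substrate removed = Q·(S₀ − S) = 203 m³/d × (1060 − 17.5) g/m³ = 2.12×10^5 g/d = 211.6 kg/d.
Biomass synthesised: P_X = Y_obs × 211.6 = 34.43 kg VSS/d.
R_O = Q·ΔS − 1.42 P_X = 211.6 − 48.90 = 162.7 kg O₂/d.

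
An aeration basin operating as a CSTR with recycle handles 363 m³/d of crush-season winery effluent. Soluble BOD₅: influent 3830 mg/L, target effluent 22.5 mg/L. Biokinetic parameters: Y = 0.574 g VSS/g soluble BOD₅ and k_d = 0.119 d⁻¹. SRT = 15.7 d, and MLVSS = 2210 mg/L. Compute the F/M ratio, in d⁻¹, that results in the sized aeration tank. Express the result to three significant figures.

F/M ≈ 0.320 d⁻¹

Steady-state biomass mass balance: V·X·(1 + k_d·θ_c) = Y·Q·(S₀ − S)·θ_c, so V = 0.574 × 363 × (3830 − 22.5) × 15.7 / [2210 × (1 + 0.119 × 15.7)] = 1.25×10^7 / 6339 = 1965 m³.
F/M = applied load / biomass = Q·S₀/(V·X) = 363 × 3830 / (1965 × 2210) = 0.3202 d⁻¹.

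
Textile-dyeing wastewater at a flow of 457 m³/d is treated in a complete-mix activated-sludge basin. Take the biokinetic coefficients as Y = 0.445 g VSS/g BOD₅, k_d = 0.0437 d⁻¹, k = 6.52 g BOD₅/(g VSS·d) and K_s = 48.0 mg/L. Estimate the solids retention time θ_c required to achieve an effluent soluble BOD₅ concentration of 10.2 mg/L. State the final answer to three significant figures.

From 1/θ_c = Y·k·S/(K_s + S) − k_d: Y·k·S/(K_s+S) = 0.445 × 6.52 × 10.2 / (48.0 + 10.2) = 0.5085 d⁻¹.
θ_c = 1/(μ − k_d) = 1/(0.5085 − 0.0437) = 1/0.4648 = 2.151 d.

θ_c ≈ 2.15 d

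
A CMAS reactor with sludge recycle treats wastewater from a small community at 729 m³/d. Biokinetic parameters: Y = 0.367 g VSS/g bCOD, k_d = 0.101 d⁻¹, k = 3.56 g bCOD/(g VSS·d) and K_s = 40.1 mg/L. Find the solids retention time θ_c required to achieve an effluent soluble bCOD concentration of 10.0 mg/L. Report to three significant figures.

θ_c ≈ 6.26 d

Specific growth rate at S = 10.0 mg/L: μ = YkS/(K_s+S) = 0.367·3.56·10.0/(40.1+10.0) = 0.2608 d⁻¹.
1/θ_c = 0.2608 − 0.101 = 0.1598 d⁻¹, so θ_c = 6.259 d.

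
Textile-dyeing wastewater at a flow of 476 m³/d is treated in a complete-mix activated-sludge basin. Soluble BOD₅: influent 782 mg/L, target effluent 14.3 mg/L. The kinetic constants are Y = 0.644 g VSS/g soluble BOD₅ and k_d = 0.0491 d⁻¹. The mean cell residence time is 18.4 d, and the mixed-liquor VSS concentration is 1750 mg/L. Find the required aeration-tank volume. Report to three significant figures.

V ≈ 1300 m³

From the SRT design equation V = Y Q (S₀−S) θ_c / [X (1 + k_d θ_c)] = 0.644 × 476 × (782 − 14.3) × 18.4 / [1750 × (1 + 0.0491 × 18.4)] = 4.33×10^6 / 3331 = 1300 m³.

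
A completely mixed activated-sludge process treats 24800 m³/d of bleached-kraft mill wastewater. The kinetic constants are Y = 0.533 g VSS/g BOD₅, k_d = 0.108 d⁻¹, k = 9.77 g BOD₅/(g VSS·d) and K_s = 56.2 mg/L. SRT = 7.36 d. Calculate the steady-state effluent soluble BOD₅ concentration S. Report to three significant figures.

S ≈ 2.76 mg/L

For a completely mixed reactor with recycle the Lawrence–McCarty relation gives S = K_s·(1 + k_d·θ_c) / [θ_c·(Y·k − k_d) − 1] = 56.2 × (1 + 0.108 × 7.36) / [7.36 × (0.533 × 9.77 − 0.108) − 1] = 100.9 / 36.53 = 2.761 mg/L.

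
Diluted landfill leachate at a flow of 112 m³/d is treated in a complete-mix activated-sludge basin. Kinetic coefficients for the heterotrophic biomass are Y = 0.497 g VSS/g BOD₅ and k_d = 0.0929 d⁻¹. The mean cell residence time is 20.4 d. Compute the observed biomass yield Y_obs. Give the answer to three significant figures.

Y_obs ≈ 0.172 g VSS/g BOD₅

Correct the yield for decay: Y_obs = Y/(1 + k_d θ_c) = 0.497 / (1 + 0.0929 × 20.4) = 0.497 / 2.895 = 0.1717.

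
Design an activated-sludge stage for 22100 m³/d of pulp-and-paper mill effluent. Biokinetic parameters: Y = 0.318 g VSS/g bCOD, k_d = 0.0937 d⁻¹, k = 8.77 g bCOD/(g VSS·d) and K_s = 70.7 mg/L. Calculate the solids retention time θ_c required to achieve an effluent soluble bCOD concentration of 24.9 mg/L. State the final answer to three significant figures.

From 1/θ_c = Y·k·S/(K_s + S) − k_d: Y·k·S/(K_s+S) = 0.318 × 8.77 × 24.9 / (70.7 + 24.9) = 0.7264 d⁻¹.
Then 1/θ_c = μ − k_d = 0.7264 − 0.0937 = 0.6327 d⁻¹, giving θ_c = 1.581 d.

θ_c ≈ 1.58 d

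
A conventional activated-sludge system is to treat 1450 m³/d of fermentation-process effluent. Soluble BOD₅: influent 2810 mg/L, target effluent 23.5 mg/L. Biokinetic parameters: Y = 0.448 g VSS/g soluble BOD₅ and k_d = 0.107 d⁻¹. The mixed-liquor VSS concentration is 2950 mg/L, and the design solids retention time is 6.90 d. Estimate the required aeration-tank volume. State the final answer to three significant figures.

V ≈ 2440 m³

From the SRT design equation V = Y Q (S₀−S) θ_c / [X (1 + k_d θ_c)] = 0.448 × 1450 × (2810 − 23.5) × 6.90 / [2950 × (1 + 0.107 × 6.90)] = 1.25×10^7 / 5128 = 2436 m³.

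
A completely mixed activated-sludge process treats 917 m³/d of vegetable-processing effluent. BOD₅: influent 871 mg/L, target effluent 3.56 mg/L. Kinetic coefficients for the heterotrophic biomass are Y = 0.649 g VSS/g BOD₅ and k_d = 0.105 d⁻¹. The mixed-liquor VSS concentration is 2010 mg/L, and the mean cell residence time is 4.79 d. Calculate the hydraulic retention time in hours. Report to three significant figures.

τ ≈ 21.4 h

Steady-state biomass mass balance: V·X·(1 + k_d·θ_c) = Y·Q·(S₀ − S)·θ_c, so V = 0.649 × 917 × (871 − 3.56) × 4.79 / [2010 × (1 + 0.105 × 4.79)] = 2.47×10^6 / 3021 = 818.6 m³.
Hydraulic retention time τ = V/Q = 818.6 / 917 = 0.8926 d = 21.42 h.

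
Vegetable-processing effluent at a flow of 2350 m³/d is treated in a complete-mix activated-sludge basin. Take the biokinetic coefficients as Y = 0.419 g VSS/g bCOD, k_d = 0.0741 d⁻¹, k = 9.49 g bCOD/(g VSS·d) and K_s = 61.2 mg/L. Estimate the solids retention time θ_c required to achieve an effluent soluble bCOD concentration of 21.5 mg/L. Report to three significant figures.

θ_c ≈ 1.04 d

From 1/θ_c = Y·k·S/(K_s + S) − k_d: Y·k·S/(K_s+S) = 0.419 × 9.49 × 21.5 / (61.2 + 21.5) = 1.034 d⁻¹.
θ_c = 1/(μ − k_d) = 1/(1.034 − 0.0741) = 1/0.9596 = 1.042 d.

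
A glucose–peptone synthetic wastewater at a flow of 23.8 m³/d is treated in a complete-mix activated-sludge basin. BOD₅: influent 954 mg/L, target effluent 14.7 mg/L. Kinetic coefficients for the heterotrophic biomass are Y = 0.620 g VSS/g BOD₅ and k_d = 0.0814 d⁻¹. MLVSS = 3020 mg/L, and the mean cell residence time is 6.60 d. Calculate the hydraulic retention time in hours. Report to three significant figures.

τ ≈ 19.9 h

Steady-state biomass mass balance: V·X·(1 + k_d·θ_c) = Y·Q·(S₀ − S)·θ_c, so V = 0.620 × 23.8 × (954 − 14.7) × 6.60 / [3020 × (1 + 0.0814 × 6.60)] = 9.15×10^4 / 4642 = 19.70 m³.
HRT = V/Q = 19.70 m³ / 23.8 m³·d⁻¹ = 0.8279 d × 24 = 19.87 h.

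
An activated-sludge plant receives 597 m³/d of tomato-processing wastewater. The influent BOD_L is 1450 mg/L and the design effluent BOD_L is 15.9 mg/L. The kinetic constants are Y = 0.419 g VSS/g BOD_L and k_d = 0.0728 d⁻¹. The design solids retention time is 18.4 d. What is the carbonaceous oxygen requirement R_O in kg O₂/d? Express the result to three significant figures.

R_O ≈ 638 kg O₂/d

Correct the yield for decay: Y_obs = Y/(1 + k_d θ_c) = 0.419 / (1 + 0.0728 × 18.4) = 0.419 / 2.340 = 0.1791.
Mass of BOD_L removed per day: Q(S₀ − S) = 597 × 1434 g/m³ = 856.2 kg/d.
P_X = Y_obs·Q·(S₀ − S) = 0.1791 × 856.2 = 153.3 kg VSS/d.
R_O = Q·ΔS − 1.42 P_X = 856.2 − 217.7 = 638.4 kg O₂/d.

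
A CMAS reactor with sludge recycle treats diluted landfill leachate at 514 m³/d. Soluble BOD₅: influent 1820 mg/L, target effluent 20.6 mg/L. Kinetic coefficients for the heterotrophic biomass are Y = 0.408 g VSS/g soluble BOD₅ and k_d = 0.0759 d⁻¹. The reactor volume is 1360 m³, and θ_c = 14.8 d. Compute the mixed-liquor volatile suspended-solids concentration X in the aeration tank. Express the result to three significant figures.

X ≈ 1930 mg/L

X = Y·Q·ΔS·θ_c / [V·(1 + k_d θ_c)] = 0.408 × 514 × (1820 − 20.6) × 14.8 / [1360 × (1 + 0.0759 × 14.8)] = 1934 mg/L.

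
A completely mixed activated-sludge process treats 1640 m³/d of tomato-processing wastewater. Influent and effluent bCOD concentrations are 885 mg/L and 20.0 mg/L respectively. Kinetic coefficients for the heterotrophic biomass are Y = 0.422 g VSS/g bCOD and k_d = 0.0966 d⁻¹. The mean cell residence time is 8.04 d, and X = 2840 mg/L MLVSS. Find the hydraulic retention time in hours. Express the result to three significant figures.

τ ≈ 14.0 h

Steady-state biomass mass balance: V·X·(1 + k_d·θ_c) = Y·Q·(S₀ − S)·θ_c, so V = 0.422 × 1640 × (885 − 20.0) × 8.04 / [2840 × (1 + 0.0966 × 8.04)] = 4.81×10^6 / 5046 = 953.9 m³.
τ = V/Q = 953.9/1640 = 0.5816 d, or 13.96 h.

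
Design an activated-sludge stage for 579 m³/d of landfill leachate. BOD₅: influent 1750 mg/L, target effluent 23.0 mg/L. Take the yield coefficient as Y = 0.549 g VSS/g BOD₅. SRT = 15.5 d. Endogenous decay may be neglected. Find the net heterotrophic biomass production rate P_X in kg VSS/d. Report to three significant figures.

Since k_d ≈ 0, Y_obs = Y = 0.549 g VSS/g BOD₅.
Mass of BOD₅ removed per day: Q(S₀ − S) = 579 × 1727 g/m³ = 999.9 kg/d.
So the net sludge growth is P_X = 0.5490 × 999.9 = 549.0 kg VSS/d.

P_X ≈ 549 kg VSS/d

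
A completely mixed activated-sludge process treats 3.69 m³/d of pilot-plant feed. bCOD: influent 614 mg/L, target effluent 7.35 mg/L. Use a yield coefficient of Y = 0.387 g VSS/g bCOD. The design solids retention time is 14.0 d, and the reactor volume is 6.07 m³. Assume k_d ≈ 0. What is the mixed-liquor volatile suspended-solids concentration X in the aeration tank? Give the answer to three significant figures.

X ≈ 2000 mg/L

X = Y·Q·ΔS·θ_c / V = 0.387 × 3.69 × (614 − 7.35) × 14.0 / 6.07 = 1998 mg/L.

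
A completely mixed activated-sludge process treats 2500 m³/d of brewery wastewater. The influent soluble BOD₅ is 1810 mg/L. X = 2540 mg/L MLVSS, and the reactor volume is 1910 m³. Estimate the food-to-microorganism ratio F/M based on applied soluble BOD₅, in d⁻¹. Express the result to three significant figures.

F/M = Q·S₀ / (V·X) = 2500 × 1810 / (1910 × 2540) = 0.9327 g soluble BOD₅·(g VSS·d)⁻¹.

F/M ≈ 0.933 d⁻¹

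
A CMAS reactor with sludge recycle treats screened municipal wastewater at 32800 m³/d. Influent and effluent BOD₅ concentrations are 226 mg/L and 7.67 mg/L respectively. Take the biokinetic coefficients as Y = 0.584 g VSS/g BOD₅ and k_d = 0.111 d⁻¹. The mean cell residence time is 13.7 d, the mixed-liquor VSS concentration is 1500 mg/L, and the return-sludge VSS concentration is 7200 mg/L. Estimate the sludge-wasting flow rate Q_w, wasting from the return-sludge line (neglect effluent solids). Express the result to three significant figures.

Rearranging the biomass balance for a CMAS with decay, V = Y·Q·ΔS·θ_c / [X·(1+k_d θ_c)] = 0.584 × 32800 × (226 − 7.67) × 13.7 / [1500 × (1 + 0.111 × 13.7)] = 5.73×10^7 / 3781 = 15153 m³.
Wasting from the return line (neglecting effluent solids): Q_w = V·X / (θ_c·X_r) = 15153 × 1500 / (13.7 × 7200) = 230.4 m³/d.

Q_w ≈ 230 m³/d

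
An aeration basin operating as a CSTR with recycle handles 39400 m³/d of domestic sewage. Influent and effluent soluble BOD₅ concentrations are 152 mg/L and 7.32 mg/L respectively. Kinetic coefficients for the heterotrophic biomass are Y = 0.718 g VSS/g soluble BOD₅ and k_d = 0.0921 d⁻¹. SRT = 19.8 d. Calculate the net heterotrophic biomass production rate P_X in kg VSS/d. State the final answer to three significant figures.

P_X ≈ 1450 kg VSS/d

Correct the yield for decay: Y_obs = Y/(1 + k_d θ_c) = 0.718 / (1 + 0.0921 × 19.8) = 0.718 / 2.824 = 0.2543.
Mass of soluble BOD₅ removed per day: Q(S₀ − S) = 39400 × 144.7 g/m³ = 5700 kg/d.
So the net sludge growth is P_X = 0.2543 × 5700 = 1450 kg VSS/d.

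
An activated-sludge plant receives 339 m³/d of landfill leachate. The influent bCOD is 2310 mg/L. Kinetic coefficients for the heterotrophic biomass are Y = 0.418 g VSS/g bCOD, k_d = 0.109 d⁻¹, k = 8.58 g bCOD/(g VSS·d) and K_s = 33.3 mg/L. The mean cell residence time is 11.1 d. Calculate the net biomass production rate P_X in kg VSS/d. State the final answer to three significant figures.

Effluent substrate depends only on kinetics and SRT: S = K_s(1 + k_d θ_c) / [θ_c(Yk − k_d) − 1] = 33.3 × (1 + 0.109 × 11.1) / [11.1 × (0.418 × 8.58 − 0.109) − 1] = 73.59 / 37.60 = 1.957 mg/L.
The observed yield is Y_obs = Y/(1 + k_d·θ_c) = 0.418 / (1 + 0.109 × 11.1) = 0.418 / 2.210 = 0.1891 g VSS per g bCOD removed.
ΔS = 2310 − 1.96 = 2308 mg/L, so the substrate removal rate is 339 × 2308/1000 = 782.4 kg bCOD/d.
So the net sludge growth is P_X = 0.1891 × 782.4 = 148.0 kg VSS/d.

P_X ≈ 148 kg VSS/d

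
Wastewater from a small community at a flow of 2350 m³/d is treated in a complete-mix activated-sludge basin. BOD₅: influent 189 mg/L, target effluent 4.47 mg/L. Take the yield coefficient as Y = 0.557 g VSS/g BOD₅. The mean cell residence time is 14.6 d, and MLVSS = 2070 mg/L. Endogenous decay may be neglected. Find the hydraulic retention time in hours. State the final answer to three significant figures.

τ ≈ 17.4 h

V·X = Y·Q·ΔS·θ_c gives V = 0.557 × 2350 × (189 − 4.47) × 14.6 / 2070 = 1704 m³.
Hydraulic retention time τ = V/Q = 1704 / 2350 = 0.7249 d = 17.40 h.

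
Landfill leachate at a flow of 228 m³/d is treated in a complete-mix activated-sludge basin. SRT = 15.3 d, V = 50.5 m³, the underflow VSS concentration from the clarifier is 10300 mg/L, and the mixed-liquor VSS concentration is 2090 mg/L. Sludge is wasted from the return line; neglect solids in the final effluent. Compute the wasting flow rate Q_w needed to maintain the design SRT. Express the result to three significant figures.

Q_w ≈ 0.670 m³/d

Q_w = (V·X)/(θ_c X_r) = 50.50 × 2090 / (15.3 × 10300) = 0.6697 m³/d.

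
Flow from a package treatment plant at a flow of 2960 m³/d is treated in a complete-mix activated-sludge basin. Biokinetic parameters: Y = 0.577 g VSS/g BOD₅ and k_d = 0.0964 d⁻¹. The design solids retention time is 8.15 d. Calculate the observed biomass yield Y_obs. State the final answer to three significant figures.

Y_obs ≈ 0.323 g VSS/g BOD₅

Observed yield with endogenous decay: Y_obs = Y / (1 + k_d·θ_c) = 0.577 / (1 + 0.0964 × 8.15) = 0.577 / 1.786 = 0.3231 g VSS/g BOD₅.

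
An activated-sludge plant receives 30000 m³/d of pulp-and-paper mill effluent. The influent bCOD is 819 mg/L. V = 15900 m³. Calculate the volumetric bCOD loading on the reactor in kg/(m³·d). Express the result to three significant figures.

L_v = Q S₀ / V = 30000 × 819 × 10⁻³ / 15900 = 1.545 kg/(m³·d).

L_v ≈ 1.55 kg bCOD/(m³·d)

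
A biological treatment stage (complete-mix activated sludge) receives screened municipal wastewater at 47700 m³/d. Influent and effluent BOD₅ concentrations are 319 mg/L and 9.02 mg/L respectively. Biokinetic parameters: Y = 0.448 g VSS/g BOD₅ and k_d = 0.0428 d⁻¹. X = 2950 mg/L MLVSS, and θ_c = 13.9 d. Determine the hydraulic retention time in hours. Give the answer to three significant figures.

Rearranging the biomass balance for a CMAS with decay, V = Y·Q·ΔS·θ_c / [X·(1+k_d θ_c)] = 0.448 × 47700 × (319 − 9.02) × 13.9 / [2950 × (1 + 0.0428 × 13.9)] = 9.21×10^7 / 4705 = 19570 m³.
HRT = V/Q = 19570 m³ / 47700 m³·d⁻¹ = 0.4103 d × 24 = 9.846 h.

τ ≈ 9.85 h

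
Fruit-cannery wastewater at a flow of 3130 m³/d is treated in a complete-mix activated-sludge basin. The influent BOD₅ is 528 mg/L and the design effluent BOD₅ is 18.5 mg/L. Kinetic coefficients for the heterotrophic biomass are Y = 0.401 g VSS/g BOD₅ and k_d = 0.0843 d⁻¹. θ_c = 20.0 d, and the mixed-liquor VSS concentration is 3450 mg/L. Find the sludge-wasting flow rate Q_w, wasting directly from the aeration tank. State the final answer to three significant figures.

Steady-state biomass mass balance: V·X·(1 + k_d·θ_c) = Y·Q·(S₀ − S)·θ_c, so V = 0.401 × 3130 × (528 − 18.5) × 20.0 / [3450 × (1 + 0.0843 × 20.0)] = 1.28×10^7 / 9267 = 1380 m³.
Wasting from the aeration tank: Q_w = V / θ_c = 1380 / 20.0 = 69.01 m³/d.

Q_w ≈ 69.0 m³/d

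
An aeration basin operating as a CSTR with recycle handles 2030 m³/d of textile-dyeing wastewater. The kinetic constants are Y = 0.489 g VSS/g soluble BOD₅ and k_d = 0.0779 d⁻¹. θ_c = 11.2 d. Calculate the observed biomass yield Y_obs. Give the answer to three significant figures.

Y_obs ≈ 0.261 g VSS/g soluble BOD₅

Y_obs = Y / (1 + k_d θ_c) = 0.489 / (1 + 0.0779 × 11.2) = 0.489 / 1.872 = 0.2612.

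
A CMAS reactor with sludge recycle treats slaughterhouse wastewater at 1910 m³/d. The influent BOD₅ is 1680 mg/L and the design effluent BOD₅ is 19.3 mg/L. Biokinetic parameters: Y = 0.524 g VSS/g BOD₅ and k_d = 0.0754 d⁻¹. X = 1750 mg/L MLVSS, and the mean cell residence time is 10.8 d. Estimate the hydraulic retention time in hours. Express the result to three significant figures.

τ ≈ 71.0 h

Rearranging the biomass balance for a CMAS with decay, V = Y·Q·ΔS·θ_c / [X·(1+k_d θ_c)] = 0.524 × 1910 × (1680 − 19.3) × 10.8 / [1750 × (1 + 0.0754 × 10.8)] = 1.8×10^7 / 3175 = 5654 m³.
τ = V/Q = 5654/1910 = 2.960 d, or 71.04 h.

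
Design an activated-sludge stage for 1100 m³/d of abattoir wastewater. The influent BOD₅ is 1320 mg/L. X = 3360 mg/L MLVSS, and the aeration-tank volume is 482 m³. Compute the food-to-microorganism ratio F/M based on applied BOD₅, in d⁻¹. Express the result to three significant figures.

F/M = Q·S₀ / (V·X) = 1100 × 1320 / (482.0 × 3360) = 0.8966 g BOD₅·(g VSS·d)⁻¹.

F/M ≈ 0.897 d⁻¹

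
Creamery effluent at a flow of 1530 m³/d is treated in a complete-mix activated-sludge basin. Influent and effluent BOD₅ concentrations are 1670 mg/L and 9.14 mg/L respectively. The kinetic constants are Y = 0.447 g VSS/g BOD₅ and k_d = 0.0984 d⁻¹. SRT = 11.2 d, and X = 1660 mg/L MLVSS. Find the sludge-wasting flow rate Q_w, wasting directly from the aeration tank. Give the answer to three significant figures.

Rearranging the biomass balance for a CMAS with decay, V = Y·Q·ΔS·θ_c / [X·(1+k_d θ_c)] = 0.447 × 1530 × (1670 − 9.14) × 11.2 / [1660 × (1 + 0.0984 × 11.2)] = 1.27×10^7 / 3489 = 3646 m³.
With mixed-liquor wasting, θ_c = V/Q_w, so Q_w = V/θ_c = 3646/11.2 = 325.5 m³/d.

Q_w ≈ 326 m³/d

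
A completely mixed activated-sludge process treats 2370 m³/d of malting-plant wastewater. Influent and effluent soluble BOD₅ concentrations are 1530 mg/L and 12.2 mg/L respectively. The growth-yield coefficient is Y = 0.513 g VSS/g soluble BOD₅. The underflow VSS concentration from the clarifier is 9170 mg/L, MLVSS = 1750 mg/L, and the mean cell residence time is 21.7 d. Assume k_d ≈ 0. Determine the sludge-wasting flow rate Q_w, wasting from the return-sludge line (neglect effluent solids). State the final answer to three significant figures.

With k_d = 0 the design equation reduces to V = Y Q (S₀−S) θ_c / X = 0.513 × 2370 × (1530 − 12.2) × 21.7 / 1750 = 22882 m³.
Wasting from the return line (neglecting effluent solids): Q_w = V·X / (θ_c·X_r) = 22882 × 1750 / (21.7 × 9170) = 201.2 m³/d.

Q_w ≈ 201 m³/d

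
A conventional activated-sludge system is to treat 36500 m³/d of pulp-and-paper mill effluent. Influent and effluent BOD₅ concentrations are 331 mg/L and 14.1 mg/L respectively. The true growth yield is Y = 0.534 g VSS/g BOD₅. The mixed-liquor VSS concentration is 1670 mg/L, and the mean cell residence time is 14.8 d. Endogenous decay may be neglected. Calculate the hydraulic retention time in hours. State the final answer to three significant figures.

V·X = Y·Q·ΔS·θ_c gives V = 0.534 × 36500 × (331 − 14.1) × 14.8 / 1670 = 54740 m³.
Hydraulic retention time τ = V/Q = 54740 / 36500 = 1.500 d = 35.99 h.

τ ≈ 36.0 h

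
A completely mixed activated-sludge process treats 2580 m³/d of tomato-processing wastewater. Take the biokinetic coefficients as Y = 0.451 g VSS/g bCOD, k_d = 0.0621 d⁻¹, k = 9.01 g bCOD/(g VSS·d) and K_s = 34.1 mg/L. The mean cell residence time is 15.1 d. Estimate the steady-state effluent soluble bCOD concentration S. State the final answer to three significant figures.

S ≈ 1.11 mg/L

Effluent substrate depends only on kinetics and SRT: S = K_s(1 + k_d θ_c) / [θ_c(Yk − k_d) − 1] = 34.1 × (1 + 0.0621 × 15.1) / [15.1 × (0.451 × 9.01 − 0.0621) − 1] = 66.08 / 59.42 = 1.112 mg/L.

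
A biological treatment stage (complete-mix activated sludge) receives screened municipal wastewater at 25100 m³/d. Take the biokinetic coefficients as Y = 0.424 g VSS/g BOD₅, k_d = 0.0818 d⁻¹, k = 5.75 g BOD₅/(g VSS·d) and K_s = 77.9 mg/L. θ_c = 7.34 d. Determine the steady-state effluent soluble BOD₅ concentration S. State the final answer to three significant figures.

Effluent substrate depends only on kinetics and SRT: S = K_s(1 + k_d θ_c) / [θ_c(Yk − k_d) − 1] = 77.9 × (1 + 0.0818 × 7.34) / [7.34 × (0.424 × 5.75 − 0.0818) − 1] = 124.7 / 16.29 = 7.651 mg/L.

S ≈ 7.65 mg/L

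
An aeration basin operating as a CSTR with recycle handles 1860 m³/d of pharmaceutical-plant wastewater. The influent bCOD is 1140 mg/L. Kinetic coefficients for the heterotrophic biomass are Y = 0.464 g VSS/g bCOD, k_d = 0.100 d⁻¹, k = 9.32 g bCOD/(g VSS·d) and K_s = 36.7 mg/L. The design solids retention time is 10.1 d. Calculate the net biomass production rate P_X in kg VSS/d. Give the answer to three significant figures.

Effluent substrate depends only on kinetics and SRT: S = K_s(1 + k_d θ_c) / [θ_c(Yk − k_d) − 1] = 36.7 × (1 + 0.100 × 10.1) / [10.1 × (0.464 × 9.32 − 0.100) − 1] = 73.77 / 41.67 = 1.770 mg/L.
The observed yield is Y_obs = Y/(1 + k_d·θ_c) = 0.464 / (1 + 0.100 × 10.1) = 0.464 / 2.010 = 0.2308 g VSS per g bCOD removed.
ΔS = 1140 − 1.77 = 1138 mg/L, so the substrate removal rate is 1860 × 1138/1000 = 2117 kg bCOD/d.
Biomass produced: P_X = Y_obs·Q·ΔS = 0.2308 × 2117 ≈ 488.7 kg VSS/d.

P_X ≈ 489 kg VSS/d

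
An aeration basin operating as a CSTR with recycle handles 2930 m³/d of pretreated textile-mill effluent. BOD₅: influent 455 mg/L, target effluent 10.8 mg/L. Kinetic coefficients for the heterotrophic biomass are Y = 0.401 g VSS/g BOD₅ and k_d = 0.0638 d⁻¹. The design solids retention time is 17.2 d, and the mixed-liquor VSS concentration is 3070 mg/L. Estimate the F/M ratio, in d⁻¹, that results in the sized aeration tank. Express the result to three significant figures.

F/M ≈ 0.311 d⁻¹

Rearranging the biomass balance for a CMAS with decay, V = Y·Q·ΔS·θ_c / [X·(1+k_d θ_c)] = 0.401 × 2930 × (455 − 10.8) × 17.2 / [3070 × (1 + 0.0638 × 17.2)] = 8.98×10^6 / 6439 = 1394 m³.
F/M = applied load / biomass = Q·S₀/(V·X) = 2930 × 455 / (1394 × 3070) = 0.3115 d⁻¹.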